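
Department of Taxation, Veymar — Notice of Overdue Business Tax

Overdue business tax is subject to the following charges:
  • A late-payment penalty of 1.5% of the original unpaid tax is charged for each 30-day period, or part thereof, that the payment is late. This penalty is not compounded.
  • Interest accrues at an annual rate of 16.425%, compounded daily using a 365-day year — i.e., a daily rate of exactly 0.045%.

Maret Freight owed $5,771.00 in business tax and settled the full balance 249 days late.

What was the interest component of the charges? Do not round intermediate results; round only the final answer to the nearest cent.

Interest: $5,771.00 × ((1 + 0.00045)^249 − 1) = $5,771.00 × 0.11854060… = $684.0978…

$684.10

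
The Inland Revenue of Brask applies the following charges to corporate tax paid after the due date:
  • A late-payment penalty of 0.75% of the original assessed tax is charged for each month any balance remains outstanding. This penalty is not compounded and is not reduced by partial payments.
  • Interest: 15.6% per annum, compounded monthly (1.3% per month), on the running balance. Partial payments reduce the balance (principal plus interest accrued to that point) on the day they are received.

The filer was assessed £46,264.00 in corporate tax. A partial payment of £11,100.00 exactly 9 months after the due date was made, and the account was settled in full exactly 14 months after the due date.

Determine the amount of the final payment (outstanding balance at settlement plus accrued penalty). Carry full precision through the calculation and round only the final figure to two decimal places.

£48,451.11

Balance at month 9: £46,264.0000 × (1 + 0.013)^9 = £51,967.0648…
After £11,100.00 payment: £51,967.0648… − £11,100.00 = £40,867.0648…
Balance at month 14: £40,867.0648… × (1 + 0.013)^5 = £43,593.3930…
Penalty: 14 × 0.75% × £46,264.00 = £4,857.72
Final settlement = outstanding balance + penalty = £43,593.3930… + £4,857.72 = £48,451.11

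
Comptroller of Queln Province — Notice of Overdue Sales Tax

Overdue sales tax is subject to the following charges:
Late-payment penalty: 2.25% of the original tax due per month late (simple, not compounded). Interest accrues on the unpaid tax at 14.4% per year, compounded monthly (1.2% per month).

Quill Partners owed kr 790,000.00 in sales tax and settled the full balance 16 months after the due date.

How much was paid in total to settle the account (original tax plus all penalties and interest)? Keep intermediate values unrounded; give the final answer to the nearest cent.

Late-payment penalty: 16 × 2.25% × kr 790,000.00 = kr 284,400.00
Interest: kr 790,000.00 × ((1 + 0.012)^16 − 1) = kr 790,000.00 × 0.2102865… = kr 166,126.3593…
Total = kr 790,000.00 + kr 284,400.0000 + kr 166,126.3593… = kr 1,240,526.36

kr 1,240,526.36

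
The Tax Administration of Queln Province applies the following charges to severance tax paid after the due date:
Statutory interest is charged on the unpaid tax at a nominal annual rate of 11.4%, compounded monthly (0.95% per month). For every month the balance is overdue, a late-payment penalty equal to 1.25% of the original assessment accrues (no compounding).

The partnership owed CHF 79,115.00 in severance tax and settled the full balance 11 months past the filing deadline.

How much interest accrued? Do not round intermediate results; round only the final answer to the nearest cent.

Interest: CHF 79,115.00 × ((1 + 0.0095)^11 − 1) = CHF 79,115.00 × 0.1096079… = CHF 8,671.6322…

CHF 8,671.63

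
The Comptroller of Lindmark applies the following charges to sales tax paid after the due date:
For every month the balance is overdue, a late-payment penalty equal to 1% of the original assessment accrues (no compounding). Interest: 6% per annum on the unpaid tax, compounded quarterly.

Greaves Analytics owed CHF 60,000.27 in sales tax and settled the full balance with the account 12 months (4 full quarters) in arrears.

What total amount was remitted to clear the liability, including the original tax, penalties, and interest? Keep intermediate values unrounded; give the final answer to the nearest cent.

Late-payment penalty = 1% × CHF 60,000.27 × 12 mo = CHF 7,200.03…
Interest (6%/yr ÷ 4 = 1.5%/quarter): CHF 60,000.27 × ((1 + 0.015)^4 − 1) = CHF 3,681.8296…
Total = CHF 60,000.27 + CHF 7,200.0324 + CHF 3,681.8296… = CHF 70,882.13

CHF 70,882.13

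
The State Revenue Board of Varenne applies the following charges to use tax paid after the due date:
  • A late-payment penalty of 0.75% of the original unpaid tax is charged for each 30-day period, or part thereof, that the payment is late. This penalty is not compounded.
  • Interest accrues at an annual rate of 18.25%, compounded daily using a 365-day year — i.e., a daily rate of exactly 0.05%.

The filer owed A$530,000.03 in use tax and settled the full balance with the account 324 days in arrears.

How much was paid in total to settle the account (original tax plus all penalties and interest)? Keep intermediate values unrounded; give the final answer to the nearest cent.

Penalty periods: ⌈324/30⌉ = 11; penalty = 11 × 0.75% × A$530,000.03 = A$43,725.00…
Interest: A$530,000.03 × ((1 + 0.0005)^324 − 1) = A$530,000.03 × 0.17581264… = A$93,180.7023…
Total = A$530,000.03 + A$43,725.0025… + A$93,180.7023… = A$666,905.73

A$666,905.73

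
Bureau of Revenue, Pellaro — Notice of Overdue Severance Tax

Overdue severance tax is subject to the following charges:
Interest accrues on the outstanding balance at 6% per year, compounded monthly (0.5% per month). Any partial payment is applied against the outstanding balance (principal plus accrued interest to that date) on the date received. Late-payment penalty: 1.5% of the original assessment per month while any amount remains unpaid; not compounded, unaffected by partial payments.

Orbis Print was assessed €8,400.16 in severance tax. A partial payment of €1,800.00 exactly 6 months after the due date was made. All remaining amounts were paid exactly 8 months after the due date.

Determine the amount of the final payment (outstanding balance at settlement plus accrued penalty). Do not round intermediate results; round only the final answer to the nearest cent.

€7,932.08

Balance at month 6: €8,400.1600 × (1 + 0.005)^6 = €8,655.3359…
After €1,800.00 payment: €8,655.3359… − €1,800.00 = €6,855.3359…
Balance at month 8: €6,855.3359… × (1 + 0.005)^2 = €6,924.0607…
Penalty: 8 × 1.5% × €8,400.16 = €1,008.02…
Final settlement = outstanding balance + penalty = €6,924.0607… + €1,008.02… = €7,932.08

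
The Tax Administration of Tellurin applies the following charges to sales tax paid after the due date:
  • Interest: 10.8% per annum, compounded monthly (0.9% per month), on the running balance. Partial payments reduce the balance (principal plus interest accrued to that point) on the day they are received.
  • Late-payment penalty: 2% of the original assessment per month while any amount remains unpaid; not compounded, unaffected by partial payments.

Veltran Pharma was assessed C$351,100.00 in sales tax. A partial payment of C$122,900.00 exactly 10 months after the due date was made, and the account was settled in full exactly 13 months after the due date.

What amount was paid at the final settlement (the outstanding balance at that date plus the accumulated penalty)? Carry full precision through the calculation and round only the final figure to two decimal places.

Balance at month 10: C$351,100.0000 × (1 + 0.009)^10 = C$384,009.9627…
After C$122,900.00 payment: C$384,009.9627… − C$122,900.00 = C$261,109.9627…
Balance at month 13: C$261,109.9627… × (1 + 0.009)^3 = C$268,223.5718…
Penalty: 13 × 2% × C$351,100.00 = C$91,286.00
Final settlement = outstanding balance + penalty = C$268,223.5718… + C$91,286.00 = C$359,509.57

C$359,509.57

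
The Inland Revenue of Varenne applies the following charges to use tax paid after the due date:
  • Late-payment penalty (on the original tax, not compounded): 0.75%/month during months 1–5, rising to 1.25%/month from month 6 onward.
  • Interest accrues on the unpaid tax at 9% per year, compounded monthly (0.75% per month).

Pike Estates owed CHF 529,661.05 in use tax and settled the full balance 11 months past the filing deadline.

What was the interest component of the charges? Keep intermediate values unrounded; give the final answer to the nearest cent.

Interest: CHF 529,661.05 × ((1 + 0.0075)^11 − 1) = CHF 529,661.05 × 0.0856644… = CHF 45,373.1038…

CHF 45,373.10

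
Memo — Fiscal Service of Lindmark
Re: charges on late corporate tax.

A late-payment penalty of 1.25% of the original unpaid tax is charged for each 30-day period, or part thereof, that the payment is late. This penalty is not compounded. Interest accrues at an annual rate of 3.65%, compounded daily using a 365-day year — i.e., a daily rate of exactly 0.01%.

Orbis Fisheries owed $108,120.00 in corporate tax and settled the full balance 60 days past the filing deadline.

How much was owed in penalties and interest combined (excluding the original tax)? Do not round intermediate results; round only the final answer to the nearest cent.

$3,353.64

Penalty periods: ⌈60/30⌉ = 2; penalty = 2 × 1.25% × $108,120.00 = $2,703.00
Interest: $108,120.00 × ((1 + 0.0001)^60 − 1) = $108,120.00 × 0.00601773… = $650.6374…
Penalties + interest = $2,703.0000 + $650.6374… = $3,353.64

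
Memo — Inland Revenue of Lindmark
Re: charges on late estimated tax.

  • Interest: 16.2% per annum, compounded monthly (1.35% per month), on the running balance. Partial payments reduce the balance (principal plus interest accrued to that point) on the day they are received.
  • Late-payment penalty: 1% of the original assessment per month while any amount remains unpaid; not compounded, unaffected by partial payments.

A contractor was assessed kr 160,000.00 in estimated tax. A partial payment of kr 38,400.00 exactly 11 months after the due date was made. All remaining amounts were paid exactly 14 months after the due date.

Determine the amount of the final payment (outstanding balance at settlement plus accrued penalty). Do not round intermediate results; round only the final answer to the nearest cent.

kr 175,466.03

Balance at month 11: kr 160,000.0000 × (1 + 0.0135)^11 = kr 185,430.5413…
After kr 38,400.00 payment: kr 185,430.5413… − kr 38,400.00 = kr 147,030.5413…
Balance at month 14: kr 147,030.5413… × (1 + 0.0135)^3 = kr 153,066.0289…
Penalty: 14 × 1% × kr 160,000.00 = kr 22,400.00
Final settlement = outstanding balance + penalty = kr 153,066.0289… + kr 22,400.00 = kr 175,466.03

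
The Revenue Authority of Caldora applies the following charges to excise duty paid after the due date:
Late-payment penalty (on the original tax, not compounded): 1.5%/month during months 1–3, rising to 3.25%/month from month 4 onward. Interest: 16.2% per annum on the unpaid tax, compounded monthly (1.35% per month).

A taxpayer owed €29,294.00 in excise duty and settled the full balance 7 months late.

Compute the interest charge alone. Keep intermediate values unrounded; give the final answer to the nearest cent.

Interest: €29,294.00 × ((1 + 0.0135)^7 − 1) = €29,294.00 × 0.0984145… = €2,882.9554…

€2,882.96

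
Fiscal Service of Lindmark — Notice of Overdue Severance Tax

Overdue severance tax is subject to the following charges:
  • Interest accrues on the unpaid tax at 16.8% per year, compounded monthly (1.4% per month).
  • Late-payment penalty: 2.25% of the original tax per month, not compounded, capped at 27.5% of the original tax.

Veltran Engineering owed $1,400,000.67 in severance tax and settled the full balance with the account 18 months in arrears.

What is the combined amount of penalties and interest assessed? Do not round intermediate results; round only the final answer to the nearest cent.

Penalty (uncapped): 18 × 2.25% × $1,400,000.67 = $567,000.27…; cap = 27.5% × $1,400,000.67 = $385,000.18… → penalty = $385,000.18…
Interest: $1,400,000.67 × ((1 + 0.014)^18 − 1) = $1,400,000.67 × 0.2843494… = $398,089.3620…
Penalties + interest = $385,000.1843… + $398,089.3620… = $783,089.55

$783,089.55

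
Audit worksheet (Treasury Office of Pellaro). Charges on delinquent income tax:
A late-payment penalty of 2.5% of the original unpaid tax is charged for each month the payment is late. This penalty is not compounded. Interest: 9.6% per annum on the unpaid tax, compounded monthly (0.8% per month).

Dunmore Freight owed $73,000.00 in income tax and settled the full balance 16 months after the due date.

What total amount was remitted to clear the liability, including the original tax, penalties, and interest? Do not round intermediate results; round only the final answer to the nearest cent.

Late-payment penalty = 2.5% × $73,000.00 × 16 mo = $29,200.00
Interest: $73,000.00 × ((1 + 0.008)^16 − 1) = $73,000.00 × 0.1359743… = $9,926.1254…
Total = $73,000.00 + $29,200.0000 + $9,926.1254… = $112,126.13

$112,126.13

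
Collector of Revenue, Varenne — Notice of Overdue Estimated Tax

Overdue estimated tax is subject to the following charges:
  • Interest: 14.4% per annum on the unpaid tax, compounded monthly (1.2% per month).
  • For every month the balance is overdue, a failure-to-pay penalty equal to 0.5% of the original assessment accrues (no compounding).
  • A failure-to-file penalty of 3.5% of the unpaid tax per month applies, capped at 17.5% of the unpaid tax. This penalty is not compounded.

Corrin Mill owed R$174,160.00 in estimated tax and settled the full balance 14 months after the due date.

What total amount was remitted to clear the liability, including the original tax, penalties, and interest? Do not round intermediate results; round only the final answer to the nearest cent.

R$248,483.52

Failure-to-file: 14 × 3.5% × R$174,160.00 = R$85,338.40, capped at 17.5% × R$174,160.00 = R$30,478.00
Failure-to-pay penalty = 0.5% × R$174,160.00 × 14 mo = R$12,191.20
Interest: R$174,160.00 × ((1 + 0.012)^14 − 1) = R$174,160.00 × 0.1817543… = R$31,654.3212…
Total = R$174,160.00 + R$42,669.2000 + R$31,654.3212… = R$248,483.52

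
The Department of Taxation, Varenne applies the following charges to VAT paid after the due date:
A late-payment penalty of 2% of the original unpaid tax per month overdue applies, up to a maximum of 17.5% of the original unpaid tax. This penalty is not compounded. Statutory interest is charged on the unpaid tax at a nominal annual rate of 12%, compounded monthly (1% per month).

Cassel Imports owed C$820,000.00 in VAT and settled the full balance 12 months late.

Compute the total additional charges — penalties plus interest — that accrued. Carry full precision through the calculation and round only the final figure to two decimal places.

Penalty (uncapped): 12 × 2% × C$820,000.00 = C$196,800.00; cap = 17.5% × C$820,000.00 = C$143,500.00 → penalty = C$143,500.00
Interest: C$820,000.00 × ((1 + 0.01)^12 − 1) = C$820,000.00 × 0.1268250… = C$103,996.5247…
Penalties + interest = C$143,500.0000 + C$103,996.5247… = C$247,496.52

C$247,496.52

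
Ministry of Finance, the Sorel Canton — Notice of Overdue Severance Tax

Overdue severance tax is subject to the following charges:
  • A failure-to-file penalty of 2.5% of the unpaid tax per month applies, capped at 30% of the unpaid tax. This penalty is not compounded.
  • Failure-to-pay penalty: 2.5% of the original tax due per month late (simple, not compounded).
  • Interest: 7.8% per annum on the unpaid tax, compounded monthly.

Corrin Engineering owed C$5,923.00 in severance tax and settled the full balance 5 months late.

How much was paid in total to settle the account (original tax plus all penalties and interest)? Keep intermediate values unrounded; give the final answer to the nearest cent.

C$7,598.77

Failure-to-file: 5 × 2.5% × C$5,923.00 = C$740.38… (under the 30% cap)
Failure-to-pay penalty = 2.5% × C$5,923.00 × 5 mo = C$740.38…
Interest (7.8%/yr ÷ 12 = 0.65%/month): C$5,923.00 × ((1 + 0.0065)^5 − 1) = C$195.0163…
Total = C$5,923.00 + C$1,480.7500 + C$195.0163… = C$7,598.77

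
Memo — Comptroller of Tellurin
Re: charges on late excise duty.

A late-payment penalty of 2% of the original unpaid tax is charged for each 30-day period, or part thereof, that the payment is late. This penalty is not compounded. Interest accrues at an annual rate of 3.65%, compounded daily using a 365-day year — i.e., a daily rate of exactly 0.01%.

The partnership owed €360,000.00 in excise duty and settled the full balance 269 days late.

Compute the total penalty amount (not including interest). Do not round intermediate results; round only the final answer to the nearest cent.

€64,800.00

Penalty periods: ⌈269/30⌉ = 9; penalty = 9 × 2% × €360,000.00 = €64,800.00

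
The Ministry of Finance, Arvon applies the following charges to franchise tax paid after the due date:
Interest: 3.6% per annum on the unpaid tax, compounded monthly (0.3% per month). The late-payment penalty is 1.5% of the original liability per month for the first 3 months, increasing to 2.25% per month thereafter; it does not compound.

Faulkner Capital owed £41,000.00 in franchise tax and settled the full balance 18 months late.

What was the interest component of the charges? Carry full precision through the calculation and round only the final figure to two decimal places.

Interest: £41,000.00 × ((1 + 0.003)^18 − 1) = £41,000.00 × 0.0553993… = £2,271.3706…

£2,271.37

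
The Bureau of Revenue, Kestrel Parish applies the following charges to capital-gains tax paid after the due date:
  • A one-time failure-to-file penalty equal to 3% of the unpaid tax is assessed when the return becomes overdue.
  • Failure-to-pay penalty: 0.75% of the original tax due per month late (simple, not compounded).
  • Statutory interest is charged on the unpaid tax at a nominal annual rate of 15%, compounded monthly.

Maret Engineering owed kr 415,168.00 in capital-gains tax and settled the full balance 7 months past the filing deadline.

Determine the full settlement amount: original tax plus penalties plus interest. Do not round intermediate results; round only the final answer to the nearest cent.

kr 487,137.57

Failure-to-file penalty: 3% × kr 415,168.00 = kr 12,455.04
Failure-to-pay penalty = 0.75% × kr 415,168.00 × 7 mo = kr 21,796.32
Interest (15%/yr ÷ 12 = 1.25%/month): kr 415,168.00 × ((1 + 0.0125)^7 − 1) = kr 37,718.2081…
Total = kr 415,168.00 + kr 34,251.3600 + kr 37,718.2081… = kr 487,137.57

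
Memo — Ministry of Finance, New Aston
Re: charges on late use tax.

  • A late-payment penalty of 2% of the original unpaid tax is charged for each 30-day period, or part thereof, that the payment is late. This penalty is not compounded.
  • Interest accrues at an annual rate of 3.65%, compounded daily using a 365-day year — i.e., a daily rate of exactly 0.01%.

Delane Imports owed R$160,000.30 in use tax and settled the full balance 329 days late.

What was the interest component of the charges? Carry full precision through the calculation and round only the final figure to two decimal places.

Interest: R$160,000.30 × ((1 + 0.0001)^329 − 1) = R$160,000.30 × 0.03344549… = R$5,351.2883…

R$5,351.29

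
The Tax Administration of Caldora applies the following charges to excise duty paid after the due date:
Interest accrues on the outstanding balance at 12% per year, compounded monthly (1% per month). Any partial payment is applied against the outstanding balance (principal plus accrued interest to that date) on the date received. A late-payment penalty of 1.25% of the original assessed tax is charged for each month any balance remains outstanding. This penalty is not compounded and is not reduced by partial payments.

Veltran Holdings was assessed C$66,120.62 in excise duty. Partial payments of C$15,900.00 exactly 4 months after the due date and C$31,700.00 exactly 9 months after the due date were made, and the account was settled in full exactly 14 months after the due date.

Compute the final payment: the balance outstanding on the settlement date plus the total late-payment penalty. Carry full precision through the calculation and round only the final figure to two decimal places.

C$36,694.55

Balance at month 4: C$66,120.6200 × (1 + 0.01)^4 = C$68,805.3823…
After C$15,900.00 payment: C$68,805.3823… − C$15,900.00 = C$52,905.3823…
Balance at month 9: C$52,905.3823… × (1 + 0.01)^5 = C$55,604.0885…
After C$31,700.00 payment: C$55,604.0885… − C$31,700.00 = C$23,904.0885…
Balance at month 14: C$23,904.0885… × (1 + 0.01)^5 = C$25,123.4373…
Penalty: 14 × 1.25% × C$66,120.62 = C$11,571.11…
Final settlement = outstanding balance + penalty = C$25,123.4373… + C$11,571.11… = C$36,694.55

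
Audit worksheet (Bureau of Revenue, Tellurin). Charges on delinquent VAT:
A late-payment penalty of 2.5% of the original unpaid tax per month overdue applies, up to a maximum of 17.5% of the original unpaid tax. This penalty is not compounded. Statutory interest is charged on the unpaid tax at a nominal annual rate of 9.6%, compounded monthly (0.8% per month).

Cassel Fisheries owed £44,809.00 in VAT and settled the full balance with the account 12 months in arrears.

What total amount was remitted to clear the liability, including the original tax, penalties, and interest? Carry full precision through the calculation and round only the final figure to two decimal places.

£57,146.65

Penalty (uncapped): 12 × 2.5% × £44,809.00 = £13,442.70; cap = 17.5% × £44,809.00 = £7,841.58… → penalty = £7,841.58…
Interest: £44,809.00 × ((1 + 0.008)^12 − 1) = £44,809.00 × 0.1003387… = £4,496.0765…
Total = £44,809.00 + £7,841.5750 + £4,496.0765… = £57,146.65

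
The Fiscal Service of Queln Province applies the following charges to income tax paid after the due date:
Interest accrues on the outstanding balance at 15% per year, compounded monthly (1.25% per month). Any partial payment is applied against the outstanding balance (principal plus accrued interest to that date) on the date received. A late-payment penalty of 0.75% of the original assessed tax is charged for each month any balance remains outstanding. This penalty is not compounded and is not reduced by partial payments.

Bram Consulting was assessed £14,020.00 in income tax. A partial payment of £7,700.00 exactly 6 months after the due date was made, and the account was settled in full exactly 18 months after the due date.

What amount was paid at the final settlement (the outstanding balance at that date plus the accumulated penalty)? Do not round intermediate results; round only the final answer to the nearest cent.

£10,487.99

Balance at month 6: £14,020.0000 × (1 + 0.0125)^6 = £15,104.9122…
After £7,700.00 payment: £15,104.9122… − £7,700.00 = £7,404.9122…
Balance at month 18: £7,404.9122… × (1 + 0.0125)^12 = £8,595.2853…
Penalty: 18 × 0.75% × £14,020.00 = £1,892.70
Final settlement = outstanding balance + penalty = £8,595.2853… + £1,892.70 = £10,487.99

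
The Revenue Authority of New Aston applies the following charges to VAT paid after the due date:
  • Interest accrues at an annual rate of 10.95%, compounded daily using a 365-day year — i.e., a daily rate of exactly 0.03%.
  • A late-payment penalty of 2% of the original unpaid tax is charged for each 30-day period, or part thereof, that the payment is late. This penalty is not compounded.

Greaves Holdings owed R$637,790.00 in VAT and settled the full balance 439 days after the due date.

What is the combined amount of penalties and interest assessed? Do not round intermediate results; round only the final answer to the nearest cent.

R$281,101.80

Penalty periods: ⌈439/30⌉ = 15; penalty = 15 × 2% × R$637,790.00 = R$191,337.00
Interest: R$637,790.00 × ((1 + 0.0003)^439 − 1) = R$637,790.00 × 0.14074351… = R$89,764.8013…
Penalties + interest = R$191,337.0000 + R$89,764.8013… = R$281,101.80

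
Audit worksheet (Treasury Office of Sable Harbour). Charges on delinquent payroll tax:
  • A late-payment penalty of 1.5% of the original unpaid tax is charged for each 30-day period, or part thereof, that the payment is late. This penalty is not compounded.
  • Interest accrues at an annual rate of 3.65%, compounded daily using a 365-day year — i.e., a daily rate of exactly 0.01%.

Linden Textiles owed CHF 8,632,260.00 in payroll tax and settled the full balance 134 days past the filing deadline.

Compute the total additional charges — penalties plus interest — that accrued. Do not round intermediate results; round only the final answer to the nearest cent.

CHF 763,864.40

Penalty periods: ⌈134/30⌉ = 5; penalty = 5 × 1.5% × CHF 8,632,260.00 = CHF 647,419.50
Interest: CHF 8,632,260.00 × ((1 + 0.0001)^134 − 1) = CHF 8,632,260.00 × 0.01348950… = CHF 116,444.9004…
Penalties + interest = CHF 647,419.5000 + CHF 116,444.9004… = CHF 763,864.40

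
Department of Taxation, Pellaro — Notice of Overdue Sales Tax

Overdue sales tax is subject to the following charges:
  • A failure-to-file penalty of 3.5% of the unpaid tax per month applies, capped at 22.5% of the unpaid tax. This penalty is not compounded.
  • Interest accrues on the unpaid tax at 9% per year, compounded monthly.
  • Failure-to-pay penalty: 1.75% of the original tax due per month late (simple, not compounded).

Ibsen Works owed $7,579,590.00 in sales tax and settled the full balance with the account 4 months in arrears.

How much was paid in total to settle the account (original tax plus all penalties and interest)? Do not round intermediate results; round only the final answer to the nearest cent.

Failure-to-file: 4 × 3.5% × $7,579,590.00 = $1,061,142.60 (under the 22.5% cap)
Failure-to-pay penalty: 4 × 1.75% × $7,579,590.00 = $530,571.30
Interest (9%/yr ÷ 12 = 0.75%/month): $7,579,590.00 × ((1 + 0.0075)^4 − 1) = $229,958.6262…
Total = $7,579,590.00 + $1,591,713.9000 + $229,958.6262… = $9,401,262.53

$9,401,262.53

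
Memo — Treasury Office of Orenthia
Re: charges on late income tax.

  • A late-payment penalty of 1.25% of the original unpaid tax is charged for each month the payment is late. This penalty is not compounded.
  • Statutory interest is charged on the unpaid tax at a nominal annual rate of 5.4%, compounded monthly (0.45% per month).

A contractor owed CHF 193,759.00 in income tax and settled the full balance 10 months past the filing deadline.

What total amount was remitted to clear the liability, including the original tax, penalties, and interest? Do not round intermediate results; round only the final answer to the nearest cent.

Late-payment penalty = 1.25% × CHF 193,759.00 × 10 mo = CHF 24,219.88…
Interest: CHF 193,759.00 × ((1 + 0.0045)^10 − 1) = CHF 193,759.00 × 0.0459223… = CHF 8,897.8534…
Total = CHF 193,759.00 + CHF 24,219.8750 + CHF 8,897.8534… = CHF 226,876.73

CHF 226,876.73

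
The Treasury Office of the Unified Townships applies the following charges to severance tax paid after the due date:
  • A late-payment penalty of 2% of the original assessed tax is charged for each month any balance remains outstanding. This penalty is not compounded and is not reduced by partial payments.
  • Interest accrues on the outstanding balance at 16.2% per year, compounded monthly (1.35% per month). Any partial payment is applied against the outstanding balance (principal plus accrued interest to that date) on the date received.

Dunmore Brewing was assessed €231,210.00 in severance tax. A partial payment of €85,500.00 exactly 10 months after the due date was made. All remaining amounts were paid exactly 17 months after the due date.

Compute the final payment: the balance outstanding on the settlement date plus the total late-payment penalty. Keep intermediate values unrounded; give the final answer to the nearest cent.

€275,106.19

Balance at month 10: €231,210.0000 × (1 + 0.0135)^10 = €264,389.4638…
After €85,500.00 payment: €264,389.4638… − €85,500.00 = €178,889.4638…
Balance at month 17: €178,889.4638… × (1 + 0.0135)^7 = €196,494.7872…
Penalty: 17 × 2% × €231,210.00 = €78,611.40
Final settlement = outstanding balance + penalty = €196,494.7872… + €78,611.40 = €275,106.19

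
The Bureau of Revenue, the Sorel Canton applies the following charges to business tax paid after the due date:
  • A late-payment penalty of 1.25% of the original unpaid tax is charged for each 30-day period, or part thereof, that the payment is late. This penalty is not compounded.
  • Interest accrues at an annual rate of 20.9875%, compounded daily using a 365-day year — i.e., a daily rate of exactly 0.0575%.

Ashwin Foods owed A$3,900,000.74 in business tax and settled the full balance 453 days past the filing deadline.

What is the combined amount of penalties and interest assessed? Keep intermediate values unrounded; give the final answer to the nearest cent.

A$1,940,052.04

Penalty periods: ⌈453/30⌉ = 16; penalty = 16 × 1.25% × A$3,900,000.74 = A$780,000.15…
Interest: A$3,900,000.74 × ((1 + 0.000575)^453 − 1) = A$3,900,000.74 × 0.29744915… = A$1,160,051.8929…
Penalties + interest = A$780,000.1480 + A$1,160,051.8929… = A$1,940,052.04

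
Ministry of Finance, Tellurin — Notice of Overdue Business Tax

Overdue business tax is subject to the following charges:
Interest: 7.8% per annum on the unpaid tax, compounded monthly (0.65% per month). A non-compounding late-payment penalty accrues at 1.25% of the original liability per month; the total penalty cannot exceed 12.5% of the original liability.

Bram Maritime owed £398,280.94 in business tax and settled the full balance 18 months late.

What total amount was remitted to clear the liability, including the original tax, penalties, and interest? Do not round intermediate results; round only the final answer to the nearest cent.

£497,330.98

Penalty (uncapped): 18 × 1.25% × £398,280.94 = £89,613.21…; cap = 12.5% × £398,280.94 = £49,785.12… → penalty = £49,785.12…
Interest: £398,280.94 × ((1 + 0.0065)^18 − 1) = £398,280.94 × 0.1236939… = £49,264.9256…
Total = £398,280.94 + £49,785.1175 + £49,264.9256… = £497,330.98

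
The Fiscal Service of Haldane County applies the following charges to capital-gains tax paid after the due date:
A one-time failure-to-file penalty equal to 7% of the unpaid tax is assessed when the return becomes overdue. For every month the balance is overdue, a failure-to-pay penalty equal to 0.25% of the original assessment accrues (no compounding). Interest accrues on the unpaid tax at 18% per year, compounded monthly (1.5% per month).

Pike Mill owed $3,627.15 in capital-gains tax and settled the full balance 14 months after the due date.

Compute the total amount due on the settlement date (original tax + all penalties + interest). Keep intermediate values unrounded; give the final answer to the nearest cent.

$4,848.61

Failure-to-file penalty: 7% × $3,627.15 = $253.90…
Failure-to-pay penalty: 14 × 0.25% × $3,627.15 = $126.95…
Interest: $3,627.15 × ((1 + 0.015)^14 − 1) = $3,627.15 × 0.2317557… = $840.6128…
Total = $3,627.15 + $380.8508… + $840.6128… = $4,848.61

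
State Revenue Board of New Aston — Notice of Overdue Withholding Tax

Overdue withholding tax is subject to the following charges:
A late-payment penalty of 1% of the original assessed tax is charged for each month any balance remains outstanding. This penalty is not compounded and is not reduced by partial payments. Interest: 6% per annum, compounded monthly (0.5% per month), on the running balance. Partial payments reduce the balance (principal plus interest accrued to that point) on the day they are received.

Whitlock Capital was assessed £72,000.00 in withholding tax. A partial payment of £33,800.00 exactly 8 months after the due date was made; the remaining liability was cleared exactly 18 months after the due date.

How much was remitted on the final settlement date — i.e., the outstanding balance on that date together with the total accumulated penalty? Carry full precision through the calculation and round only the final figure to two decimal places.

£56,194.35

Balance at month 8: £72,000.0000 × (1 + 0.005)^8 = £74,930.9072…
After £33,800.00 payment: £74,930.9072… − £33,800.00 = £41,130.9072…
Balance at month 18: £41,130.9072… × (1 + 0.005)^10 = £43,234.3472…
Penalty: 18 × 1% × £72,000.00 = £12,960.00
Final settlement = outstanding balance + penalty = £43,234.3472… + £12,960.00 = £56,194.35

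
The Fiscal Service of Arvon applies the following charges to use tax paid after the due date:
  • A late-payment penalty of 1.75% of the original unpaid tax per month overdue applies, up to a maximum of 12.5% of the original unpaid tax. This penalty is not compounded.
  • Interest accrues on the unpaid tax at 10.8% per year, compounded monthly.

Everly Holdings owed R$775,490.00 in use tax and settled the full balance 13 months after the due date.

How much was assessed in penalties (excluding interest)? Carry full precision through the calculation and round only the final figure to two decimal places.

Penalty (uncapped): 13 × 1.75% × R$775,490.00 = R$176,423.98…; cap = 12.5% × R$775,490.00 = R$96,936.25 → penalty = R$96,936.25

R$96,936.25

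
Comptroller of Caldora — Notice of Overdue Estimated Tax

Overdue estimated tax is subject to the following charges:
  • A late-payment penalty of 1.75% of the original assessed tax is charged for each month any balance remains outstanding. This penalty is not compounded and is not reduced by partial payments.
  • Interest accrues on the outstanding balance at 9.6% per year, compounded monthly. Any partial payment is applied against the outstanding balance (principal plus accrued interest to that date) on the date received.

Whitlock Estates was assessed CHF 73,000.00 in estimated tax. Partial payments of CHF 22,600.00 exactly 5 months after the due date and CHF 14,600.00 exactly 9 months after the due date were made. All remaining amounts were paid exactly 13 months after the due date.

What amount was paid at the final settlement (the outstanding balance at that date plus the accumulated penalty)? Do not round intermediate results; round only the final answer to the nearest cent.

Monthly rate = 9.6% ÷ 12 = 0.8%
Balance at month 5: CHF 73,000.0000 × (1 + 0.008)^5 = CHF 75,967.0953…
After CHF 22,600.00 payment: CHF 75,967.0953… − CHF 22,600.00 = CHF 53,367.0953…
Balance at month 9: CHF 53,367.0953… × (1 + 0.008)^4 = CHF 55,095.4448…
After CHF 14,600.00 payment: CHF 55,095.4448… − CHF 14,600.00 = CHF 40,495.4448…
Balance at month 13: CHF 40,495.4448… × (1 + 0.008)^4 = CHF 41,806.9324…
Penalty: 13 × 1.75% × CHF 73,000.00 = CHF 16,607.50
Final settlement = outstanding balance + penalty = CHF 41,806.9324… + CHF 16,607.50 = CHF 58,414.43

CHF 58,414.43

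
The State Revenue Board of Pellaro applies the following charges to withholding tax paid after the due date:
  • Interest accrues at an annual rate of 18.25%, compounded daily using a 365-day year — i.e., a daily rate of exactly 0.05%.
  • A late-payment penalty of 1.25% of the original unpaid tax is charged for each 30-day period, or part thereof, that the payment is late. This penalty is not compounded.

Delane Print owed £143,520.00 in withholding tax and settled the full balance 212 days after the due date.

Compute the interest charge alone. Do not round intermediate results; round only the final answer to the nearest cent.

Interest: £143,520.00 × ((1 + 0.0005)^212 − 1) = £143,520.00 × 0.11179242… = £16,044.4486…

£16,044.45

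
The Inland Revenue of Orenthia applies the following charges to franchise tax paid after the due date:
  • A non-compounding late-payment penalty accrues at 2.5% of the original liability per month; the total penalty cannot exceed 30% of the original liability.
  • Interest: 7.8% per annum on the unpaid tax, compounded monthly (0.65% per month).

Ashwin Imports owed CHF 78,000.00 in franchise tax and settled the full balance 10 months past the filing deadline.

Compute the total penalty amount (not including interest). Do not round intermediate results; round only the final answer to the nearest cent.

Penalty: 10 × 2.5% × CHF 78,000.00 = CHF 19,500.00 (below the 30% cap of CHF 23,400.00)

CHF 19,500.00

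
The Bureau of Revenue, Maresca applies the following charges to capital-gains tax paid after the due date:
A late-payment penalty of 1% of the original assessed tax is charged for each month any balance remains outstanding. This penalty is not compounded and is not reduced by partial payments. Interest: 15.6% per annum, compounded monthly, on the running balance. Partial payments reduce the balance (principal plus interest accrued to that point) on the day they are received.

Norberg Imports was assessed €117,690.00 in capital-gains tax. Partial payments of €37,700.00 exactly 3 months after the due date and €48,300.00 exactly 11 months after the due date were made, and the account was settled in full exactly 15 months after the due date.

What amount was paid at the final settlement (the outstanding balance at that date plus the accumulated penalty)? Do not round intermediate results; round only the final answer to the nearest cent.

Monthly rate = 15.6% ÷ 12 = 1.3%
Balance at month 3: €117,690.0000 × (1 + 0.013)^3 = €122,339.8374…
After €37,700.00 payment: €122,339.8374… − €37,700.00 = €84,639.8374…
Balance at month 11: €84,639.8374… × (1 + 0.013)^8 = €93,853.4806…
After €48,300.00 payment: €93,853.4806… − €48,300.00 = €45,553.4806…
Balance at month 15: €45,553.4806… × (1 + 0.013)^4 = €47,968.8544…
Penalty: 15 × 1% × €117,690.00 = €17,653.50
Final settlement = outstanding balance + penalty = €47,968.8544… + €17,653.50 = €65,622.35

€65,622.35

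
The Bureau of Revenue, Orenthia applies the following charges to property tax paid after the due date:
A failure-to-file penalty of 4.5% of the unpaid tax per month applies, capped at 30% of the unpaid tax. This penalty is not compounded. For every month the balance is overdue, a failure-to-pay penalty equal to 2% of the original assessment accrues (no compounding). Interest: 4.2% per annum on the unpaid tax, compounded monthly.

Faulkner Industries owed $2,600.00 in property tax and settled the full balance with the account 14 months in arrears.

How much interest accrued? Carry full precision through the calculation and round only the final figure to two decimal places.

$130.34

Interest (4.2%/yr ÷ 12 = 0.35%/month): $2,600.00 × ((1 + 0.0035)^14 − 1) = $130.3393…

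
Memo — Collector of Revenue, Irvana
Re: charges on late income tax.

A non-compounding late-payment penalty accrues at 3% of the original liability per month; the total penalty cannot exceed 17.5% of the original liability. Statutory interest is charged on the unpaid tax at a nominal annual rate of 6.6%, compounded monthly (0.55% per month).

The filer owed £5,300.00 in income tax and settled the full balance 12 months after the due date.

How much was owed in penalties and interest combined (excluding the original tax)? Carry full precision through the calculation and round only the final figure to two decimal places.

£1,288.08

Penalty (uncapped): 12 × 3% × £5,300.00 = £1,908.00; cap = 17.5% × £5,300.00 = £927.50 → penalty = £927.50
Interest: £5,300.00 × ((1 + 0.0055)^12 − 1) = £5,300.00 × 0.0680336… = £360.5779…
Penalties + interest = £927.5000 + £360.5779… = £1,288.08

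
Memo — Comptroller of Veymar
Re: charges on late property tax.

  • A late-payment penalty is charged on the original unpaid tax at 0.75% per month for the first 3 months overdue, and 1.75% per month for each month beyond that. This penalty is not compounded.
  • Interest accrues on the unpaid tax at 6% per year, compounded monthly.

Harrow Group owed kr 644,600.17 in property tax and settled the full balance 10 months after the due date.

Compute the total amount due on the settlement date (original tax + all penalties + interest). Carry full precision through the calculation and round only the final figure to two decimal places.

Penalty, months 1–3: 3 × 0.75% × kr 644,600.17 = kr 14,503.50…
Penalty, months 4–10: 7 × 1.75% × kr 644,600.17 = kr 78,963.52…
Interest (6%/yr ÷ 12 = 0.5%/month): kr 644,600.17 × ((1 + 0.005)^10 − 1) = kr 32,964.9378…
Total = kr 644,600.17 + kr 93,467.0247… + kr 32,964.9378… = kr 771,032.13

kr 771,032.13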